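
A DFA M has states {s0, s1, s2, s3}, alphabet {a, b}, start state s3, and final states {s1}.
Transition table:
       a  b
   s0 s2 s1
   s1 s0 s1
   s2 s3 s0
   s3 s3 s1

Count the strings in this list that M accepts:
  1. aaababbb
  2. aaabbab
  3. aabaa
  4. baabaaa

2

aaababbb: accepted
aaabbab: accepted
aabaa: rejected
baabaaa: rejected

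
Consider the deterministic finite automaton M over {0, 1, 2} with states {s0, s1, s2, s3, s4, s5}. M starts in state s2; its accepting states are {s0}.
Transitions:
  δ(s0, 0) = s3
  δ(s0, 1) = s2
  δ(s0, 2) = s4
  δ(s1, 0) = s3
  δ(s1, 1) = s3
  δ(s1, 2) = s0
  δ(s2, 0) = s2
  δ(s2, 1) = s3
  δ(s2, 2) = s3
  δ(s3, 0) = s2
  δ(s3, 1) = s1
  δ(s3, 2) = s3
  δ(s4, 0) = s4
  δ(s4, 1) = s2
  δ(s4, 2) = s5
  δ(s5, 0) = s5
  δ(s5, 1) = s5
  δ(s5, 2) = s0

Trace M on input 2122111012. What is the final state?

s2 --2--> s3
s3 --1--> s1
s1 --2--> s0
s0 --2--> s4
s4 --1--> s2
s2 --1--> s3
s3 --1--> s1
s1 --0--> s3
s3 --1--> s1
s1 --2--> s0

s0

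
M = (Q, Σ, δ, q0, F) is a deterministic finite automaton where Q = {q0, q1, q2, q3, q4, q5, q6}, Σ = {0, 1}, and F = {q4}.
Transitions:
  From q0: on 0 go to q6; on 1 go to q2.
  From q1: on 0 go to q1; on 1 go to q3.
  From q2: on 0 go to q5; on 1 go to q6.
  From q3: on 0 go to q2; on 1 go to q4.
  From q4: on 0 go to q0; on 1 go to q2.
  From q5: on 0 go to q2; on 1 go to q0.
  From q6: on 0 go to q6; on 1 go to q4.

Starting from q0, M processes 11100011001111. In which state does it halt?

q0 --1--> q2
q2 --1--> q6
q6 --1--> q4
q4 --0--> q0
q0 --0--> q6
q6 --0--> q6
q6 --1--> q4
q4 --1--> q2
q2 --0--> q5
q5 --0--> q2
q2 --1--> q6
q6 --1--> q4
q4 --1--> q2
q2 --1--> q6

q6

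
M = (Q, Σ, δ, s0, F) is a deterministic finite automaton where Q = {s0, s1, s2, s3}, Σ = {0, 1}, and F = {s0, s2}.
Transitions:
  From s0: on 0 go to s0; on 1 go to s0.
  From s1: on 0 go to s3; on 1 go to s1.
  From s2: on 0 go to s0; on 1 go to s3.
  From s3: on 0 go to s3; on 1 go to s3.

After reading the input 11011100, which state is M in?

s0 --1--> s0
s0 --1--> s0
s0 --0--> s0
s0 --1--> s0
s0 --1--> s0
s0 --1--> s0
s0 --0--> s0
s0 --0--> s0

s0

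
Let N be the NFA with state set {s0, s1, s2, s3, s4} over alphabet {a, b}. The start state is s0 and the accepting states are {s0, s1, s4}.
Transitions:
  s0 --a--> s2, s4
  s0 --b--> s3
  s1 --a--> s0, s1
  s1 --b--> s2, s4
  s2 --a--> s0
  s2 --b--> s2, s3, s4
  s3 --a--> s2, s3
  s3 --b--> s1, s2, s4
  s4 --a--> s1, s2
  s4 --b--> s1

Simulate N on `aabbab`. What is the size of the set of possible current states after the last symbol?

4

Start: {s0}
read a: {s2, s4}
read a: {s0, s1, s2}
read b: {s2, s3, s4}
read b: {s1, s2, s3, s4}
read a: {s0, s1, s2, s3}
read b: {s1, s2, s3, s4}
Final reachable set {s1, s2, s3, s4} has 4 states.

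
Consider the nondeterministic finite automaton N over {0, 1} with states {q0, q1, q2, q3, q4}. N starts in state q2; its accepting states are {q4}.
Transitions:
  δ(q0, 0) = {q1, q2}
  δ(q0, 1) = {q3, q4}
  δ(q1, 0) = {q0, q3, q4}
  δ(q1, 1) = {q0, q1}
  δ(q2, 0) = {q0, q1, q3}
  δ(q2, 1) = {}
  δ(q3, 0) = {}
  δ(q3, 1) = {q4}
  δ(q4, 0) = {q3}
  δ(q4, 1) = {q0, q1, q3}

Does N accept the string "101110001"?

Start: {q2}
read 1: {}
The reachable set is empty and stays empty for the remaining 8 symbols.
Reachable ∩ accepting = {} — empty.

rejected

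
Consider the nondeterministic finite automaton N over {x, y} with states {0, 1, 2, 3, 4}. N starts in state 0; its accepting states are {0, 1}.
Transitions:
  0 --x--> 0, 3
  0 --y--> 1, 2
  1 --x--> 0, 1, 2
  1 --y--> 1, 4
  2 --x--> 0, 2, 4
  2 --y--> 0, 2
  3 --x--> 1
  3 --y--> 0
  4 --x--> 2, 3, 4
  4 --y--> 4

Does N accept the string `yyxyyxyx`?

Start: {0}
read y: {1, 2}
read y: {0, 1, 2, 4}
read x: {0, 1, 2, 3, 4}
read y: {0, 1, 2, 4}
read y: {0, 1, 2, 4}
read x: {0, 1, 2, 3, 4}
read y: {0, 1, 2, 4}
read x: {0, 1, 2, 3, 4}
Reachable ∩ accepting = {0, 1} — nonempty.

accepted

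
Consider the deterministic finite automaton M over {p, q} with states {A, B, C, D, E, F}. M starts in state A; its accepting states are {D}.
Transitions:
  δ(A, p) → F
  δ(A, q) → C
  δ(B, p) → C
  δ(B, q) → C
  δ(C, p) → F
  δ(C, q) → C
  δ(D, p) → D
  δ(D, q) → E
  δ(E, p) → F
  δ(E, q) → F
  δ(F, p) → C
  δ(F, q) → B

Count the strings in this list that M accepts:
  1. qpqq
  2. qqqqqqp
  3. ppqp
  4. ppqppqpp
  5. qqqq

qpqq: rejected
qqqqqqp: rejected
ppqp: rejected
ppqppqpp: rejected
qqqq: rejected

0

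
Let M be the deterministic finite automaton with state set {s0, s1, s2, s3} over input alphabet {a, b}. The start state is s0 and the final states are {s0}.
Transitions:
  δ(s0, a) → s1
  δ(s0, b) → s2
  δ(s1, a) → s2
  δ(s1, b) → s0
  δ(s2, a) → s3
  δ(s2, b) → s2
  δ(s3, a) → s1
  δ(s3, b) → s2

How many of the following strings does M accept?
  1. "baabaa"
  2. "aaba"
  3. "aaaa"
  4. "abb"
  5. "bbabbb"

"baabaa": rejected
"aaba": rejected
"aaaa": rejected
"abb": rejected
"bbabbb": rejected

0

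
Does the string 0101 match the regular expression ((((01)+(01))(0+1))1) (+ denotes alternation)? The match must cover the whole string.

Split as 010·1: (((01)+(01))(0+1)) matches 010 and 1 matches 1.

yes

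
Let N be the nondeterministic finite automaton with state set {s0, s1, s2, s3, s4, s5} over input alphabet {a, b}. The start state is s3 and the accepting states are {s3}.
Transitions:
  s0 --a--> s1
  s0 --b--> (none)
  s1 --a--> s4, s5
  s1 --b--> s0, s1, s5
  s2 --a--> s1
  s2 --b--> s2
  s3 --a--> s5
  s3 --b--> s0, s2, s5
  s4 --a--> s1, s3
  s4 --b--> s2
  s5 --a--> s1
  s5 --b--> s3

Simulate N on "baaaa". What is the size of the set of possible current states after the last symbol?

Start: {s3}
read b: {s0, s2, s5}
read a: {s1}
read a: {s4, s5}
read a: {s1, s3}
read a: {s4, s5}
Final reachable set {s4, s5} has 2 states.

2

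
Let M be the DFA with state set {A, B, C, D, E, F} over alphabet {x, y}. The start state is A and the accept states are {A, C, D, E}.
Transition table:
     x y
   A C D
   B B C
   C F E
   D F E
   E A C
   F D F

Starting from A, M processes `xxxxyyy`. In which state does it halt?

F

A --x--> C
C --x--> F
F --x--> D
D --x--> F
F --y--> F
F --y--> F
F --y--> F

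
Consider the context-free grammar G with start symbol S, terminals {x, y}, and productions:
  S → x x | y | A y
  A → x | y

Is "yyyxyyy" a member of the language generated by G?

no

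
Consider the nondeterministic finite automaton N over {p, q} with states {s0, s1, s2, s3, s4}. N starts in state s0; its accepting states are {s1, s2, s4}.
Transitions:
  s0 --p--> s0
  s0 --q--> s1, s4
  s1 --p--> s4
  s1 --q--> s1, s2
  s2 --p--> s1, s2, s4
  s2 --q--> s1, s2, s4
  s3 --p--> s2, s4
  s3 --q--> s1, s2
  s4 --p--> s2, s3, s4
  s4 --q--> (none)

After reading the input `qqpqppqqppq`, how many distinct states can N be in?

Start: {s0}
read q: {s1, s4}
read q: {s1, s2}
read p: {s1, s2, s4}
read q: {s1, s2, s4}
read p: {s1, s2, s3, s4}
read p: {s1, s2, s3, s4}
read q: {s1, s2, s4}
read q: {s1, s2, s4}
read p: {s1, s2, s3, s4}
read p: {s1, s2, s3, s4}
read q: {s1, s2, s4}
Final reachable set {s1, s2, s4} has 3 states.

3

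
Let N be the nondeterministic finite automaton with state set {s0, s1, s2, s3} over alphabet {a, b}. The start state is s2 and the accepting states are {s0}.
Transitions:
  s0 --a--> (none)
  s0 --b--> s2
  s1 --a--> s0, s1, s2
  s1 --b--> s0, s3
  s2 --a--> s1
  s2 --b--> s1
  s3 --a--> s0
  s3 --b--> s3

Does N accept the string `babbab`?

accepted

Start: {s2}
read b: {s1}
read a: {s0, s1, s2}
read b: {s0, s1, s2, s3}
read b: {s0, s1, s2, s3}
read a: {s0, s1, s2}
read b: {s0, s1, s2, s3}
Reachable ∩ accepting = {s0} — nonempty.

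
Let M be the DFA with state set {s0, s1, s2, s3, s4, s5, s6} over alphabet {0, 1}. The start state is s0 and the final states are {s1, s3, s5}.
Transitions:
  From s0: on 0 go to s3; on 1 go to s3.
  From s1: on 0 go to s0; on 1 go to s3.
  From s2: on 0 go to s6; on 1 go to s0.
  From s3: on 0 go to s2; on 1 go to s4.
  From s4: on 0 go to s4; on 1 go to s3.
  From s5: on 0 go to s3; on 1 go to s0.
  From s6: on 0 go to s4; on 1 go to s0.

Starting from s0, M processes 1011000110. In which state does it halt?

s4

s0 --1--> s3
s3 --0--> s2
s2 --1--> s0
s0 --1--> s3
s3 --0--> s2
s2 --0--> s6
s6 --0--> s4
s4 --1--> s3
s3 --1--> s4
s4 --0--> s4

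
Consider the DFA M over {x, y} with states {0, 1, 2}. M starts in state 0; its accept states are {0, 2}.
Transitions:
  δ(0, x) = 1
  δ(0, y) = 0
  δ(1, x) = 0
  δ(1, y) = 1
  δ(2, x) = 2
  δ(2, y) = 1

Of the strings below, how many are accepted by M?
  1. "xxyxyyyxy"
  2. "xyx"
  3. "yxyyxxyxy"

3

"xxyxyyyxy": accepted
"xyx": accepted
"yxyyxxyxy": accepted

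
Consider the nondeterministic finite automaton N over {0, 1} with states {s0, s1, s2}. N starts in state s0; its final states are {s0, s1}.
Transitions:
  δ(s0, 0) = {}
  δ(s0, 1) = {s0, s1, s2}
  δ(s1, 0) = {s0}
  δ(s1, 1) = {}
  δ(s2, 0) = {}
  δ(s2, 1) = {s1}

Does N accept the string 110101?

accepted

Start: {s0}
read 1: {s0, s1, s2}
read 1: {s0, s1, s2}
read 0: {s0}
read 1: {s0, s1, s2}
read 0: {s0}
read 1: {s0, s1, s2}
Reachable ∩ accepting = {s0, s1} — nonempty.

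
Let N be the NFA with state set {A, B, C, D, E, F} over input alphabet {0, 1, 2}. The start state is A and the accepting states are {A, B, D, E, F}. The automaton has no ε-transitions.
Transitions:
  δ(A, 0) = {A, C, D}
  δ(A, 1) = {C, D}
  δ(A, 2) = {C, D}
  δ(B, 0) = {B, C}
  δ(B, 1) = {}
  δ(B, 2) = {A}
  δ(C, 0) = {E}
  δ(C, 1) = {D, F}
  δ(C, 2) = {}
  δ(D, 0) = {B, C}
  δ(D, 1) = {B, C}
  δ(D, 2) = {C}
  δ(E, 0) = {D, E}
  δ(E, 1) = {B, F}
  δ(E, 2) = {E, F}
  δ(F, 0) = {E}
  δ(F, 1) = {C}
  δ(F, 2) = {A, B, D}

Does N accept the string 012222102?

Start: {A}
read 0: {A, C, D}
read 1: {B, C, D, F}
read 2: {A, B, C, D}
read 2: {A, C, D}
read 2: {C, D}
read 2: {C}
read 1: {D, F}
read 0: {B, C, E}
read 2: {A, E, F}
Reachable ∩ accepting = {A, E, F} — nonempty.

accepted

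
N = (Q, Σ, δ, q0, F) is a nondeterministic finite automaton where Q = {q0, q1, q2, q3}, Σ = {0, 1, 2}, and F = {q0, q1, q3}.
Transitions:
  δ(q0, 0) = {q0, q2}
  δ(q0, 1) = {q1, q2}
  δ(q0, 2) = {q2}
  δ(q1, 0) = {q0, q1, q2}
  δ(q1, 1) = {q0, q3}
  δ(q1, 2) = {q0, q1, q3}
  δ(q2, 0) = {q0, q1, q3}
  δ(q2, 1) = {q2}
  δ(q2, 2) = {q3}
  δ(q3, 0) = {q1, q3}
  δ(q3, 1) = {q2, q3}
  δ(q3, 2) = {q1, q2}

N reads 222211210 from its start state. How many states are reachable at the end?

4

Start: {q0}
read 2: {q2}
read 2: {q3}
read 2: {q1, q2}
read 2: {q0, q1, q3}
read 1: {q0, q1, q2, q3}
read 1: {q0, q1, q2, q3}
read 2: {q0, q1, q2, q3}
read 1: {q0, q1, q2, q3}
read 0: {q0, q1, q2, q3}
Final reachable set {q0, q1, q2, q3} has 4 states.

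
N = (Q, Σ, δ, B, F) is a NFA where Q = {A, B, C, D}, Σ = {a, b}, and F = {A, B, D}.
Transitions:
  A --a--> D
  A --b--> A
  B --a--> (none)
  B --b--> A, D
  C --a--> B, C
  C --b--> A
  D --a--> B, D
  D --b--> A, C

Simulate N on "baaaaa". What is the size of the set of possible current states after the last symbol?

2

Start: {B}
read b: {A, D}
read a: {B, D}
read a: {B, D}
read a: {B, D}
read a: {B, D}
read a: {B, D}
Final reachable set {B, D} has 2 states.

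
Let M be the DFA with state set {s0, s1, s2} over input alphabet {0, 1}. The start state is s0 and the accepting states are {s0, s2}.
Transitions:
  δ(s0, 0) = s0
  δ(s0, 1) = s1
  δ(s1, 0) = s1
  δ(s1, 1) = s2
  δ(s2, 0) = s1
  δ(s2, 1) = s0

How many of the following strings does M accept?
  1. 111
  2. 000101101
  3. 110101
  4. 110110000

111: accepted
000101101: rejected
110101: accepted
110110000: accepted

3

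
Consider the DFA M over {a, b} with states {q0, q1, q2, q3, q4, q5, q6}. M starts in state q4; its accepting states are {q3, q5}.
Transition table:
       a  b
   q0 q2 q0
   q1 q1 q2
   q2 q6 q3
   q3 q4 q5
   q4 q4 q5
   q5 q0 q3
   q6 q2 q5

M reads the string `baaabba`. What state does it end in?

q4 --b--> q5
q5 --a--> q0
q0 --a--> q2
q2 --a--> q6
q6 --b--> q5
q5 --b--> q3
q3 --a--> q4

q4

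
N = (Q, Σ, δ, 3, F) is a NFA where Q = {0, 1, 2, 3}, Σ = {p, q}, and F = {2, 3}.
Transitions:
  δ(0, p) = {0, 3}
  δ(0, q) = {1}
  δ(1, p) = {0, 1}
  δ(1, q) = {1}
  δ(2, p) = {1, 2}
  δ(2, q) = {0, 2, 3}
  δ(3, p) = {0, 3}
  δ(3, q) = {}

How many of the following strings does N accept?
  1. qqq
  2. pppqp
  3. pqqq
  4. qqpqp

0

qqq: rejected
pppqp: rejected
pqqq: rejected
qqpqp: rejected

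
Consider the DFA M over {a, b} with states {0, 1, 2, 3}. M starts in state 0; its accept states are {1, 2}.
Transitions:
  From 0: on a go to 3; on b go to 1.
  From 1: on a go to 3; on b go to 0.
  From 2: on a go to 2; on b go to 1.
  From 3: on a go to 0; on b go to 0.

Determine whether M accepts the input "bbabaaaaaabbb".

0 --b--> 1
1 --b--> 0
0 --a--> 3
3 --b--> 0
0 --a--> 3
3 --a--> 0
0 --a--> 3
3 --a--> 0
0 --a--> 3
3 --a--> 0
0 --b--> 1
1 --b--> 0
0 --b--> 1
End in state 1, which is an accepting state.

accepted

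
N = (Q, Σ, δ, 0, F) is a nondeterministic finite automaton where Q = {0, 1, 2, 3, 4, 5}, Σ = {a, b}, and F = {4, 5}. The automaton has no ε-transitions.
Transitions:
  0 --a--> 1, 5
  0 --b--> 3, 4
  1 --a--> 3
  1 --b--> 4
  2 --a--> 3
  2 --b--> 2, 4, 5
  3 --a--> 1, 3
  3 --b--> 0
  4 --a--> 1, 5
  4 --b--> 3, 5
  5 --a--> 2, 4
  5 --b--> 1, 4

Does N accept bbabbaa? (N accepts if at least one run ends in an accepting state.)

Start: {0}
read b: {3, 4}
read b: {0, 3, 5}
read a: {1, 2, 3, 4, 5}
read b: {0, 1, 2, 3, 4, 5}
read b: {0, 1, 2, 3, 4, 5}
read a: {1, 2, 3, 4, 5}
read a: {1, 2, 3, 4, 5}
Reachable ∩ accepting = {4, 5} — nonempty.

accepted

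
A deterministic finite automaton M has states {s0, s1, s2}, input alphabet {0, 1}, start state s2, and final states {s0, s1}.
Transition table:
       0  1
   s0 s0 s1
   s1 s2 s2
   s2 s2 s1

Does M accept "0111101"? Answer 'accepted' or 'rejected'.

accepted

s2 --0--> s2
s2 --1--> s1
s1 --1--> s2
s2 --1--> s1
s1 --1--> s2
s2 --0--> s2
s2 --1--> s1
End in state s1, which is an accepting state.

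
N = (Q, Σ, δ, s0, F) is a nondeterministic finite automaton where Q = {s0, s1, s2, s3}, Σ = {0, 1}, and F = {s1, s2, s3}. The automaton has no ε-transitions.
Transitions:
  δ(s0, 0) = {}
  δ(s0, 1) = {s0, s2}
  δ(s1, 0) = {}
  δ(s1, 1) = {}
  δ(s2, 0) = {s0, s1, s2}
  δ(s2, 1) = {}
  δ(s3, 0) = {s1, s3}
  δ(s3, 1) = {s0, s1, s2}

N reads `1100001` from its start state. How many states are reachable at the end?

2

Start: {s0}
read 1: {s0, s2}
read 1: {s0, s2}
read 0: {s0, s1, s2}
read 0: {s0, s1, s2}
read 0: {s0, s1, s2}
read 0: {s0, s1, s2}
read 1: {s0, s2}
Final reachable set {s0, s2} has 2 states.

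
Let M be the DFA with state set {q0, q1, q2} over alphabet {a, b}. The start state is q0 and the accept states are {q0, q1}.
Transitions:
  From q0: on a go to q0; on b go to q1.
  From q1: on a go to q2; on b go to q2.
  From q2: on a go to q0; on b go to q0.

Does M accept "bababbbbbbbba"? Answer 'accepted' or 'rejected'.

accepted

q0 --b--> q1
q1 --a--> q2
q2 --b--> q0
q0 --a--> q0
q0 --b--> q1
q1 --b--> q2
q2 --b--> q0
q0 --b--> q1
q1 --b--> q2
q2 --b--> q0
q0 --b--> q1
q1 --b--> q2
q2 --a--> q0
End in state q0, which is an accepting state.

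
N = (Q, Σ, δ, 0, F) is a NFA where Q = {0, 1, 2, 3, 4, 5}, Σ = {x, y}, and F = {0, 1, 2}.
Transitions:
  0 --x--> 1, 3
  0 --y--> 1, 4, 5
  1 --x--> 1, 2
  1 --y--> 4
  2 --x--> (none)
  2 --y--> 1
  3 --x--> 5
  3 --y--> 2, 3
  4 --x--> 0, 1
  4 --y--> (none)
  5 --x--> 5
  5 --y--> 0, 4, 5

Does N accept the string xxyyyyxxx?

Start: {0}
read x: {1, 3}
read x: {1, 2, 5}
read y: {0, 1, 4, 5}
read y: {0, 1, 4, 5}
read y: {0, 1, 4, 5}
read y: {0, 1, 4, 5}
read x: {0, 1, 2, 3, 5}
read x: {1, 2, 3, 5}
read x: {1, 2, 5}
Reachable ∩ accepting = {1, 2} — nonempty.

accepted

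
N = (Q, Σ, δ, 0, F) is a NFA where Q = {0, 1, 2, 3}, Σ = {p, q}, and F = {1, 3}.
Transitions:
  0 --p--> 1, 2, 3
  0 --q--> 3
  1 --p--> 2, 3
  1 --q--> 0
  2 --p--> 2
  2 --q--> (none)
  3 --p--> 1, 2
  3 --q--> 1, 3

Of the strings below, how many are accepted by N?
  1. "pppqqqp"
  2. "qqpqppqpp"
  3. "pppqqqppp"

3

"pppqqqp": accepted
"qqpqppqpp": accepted
"pppqqqppp": accepted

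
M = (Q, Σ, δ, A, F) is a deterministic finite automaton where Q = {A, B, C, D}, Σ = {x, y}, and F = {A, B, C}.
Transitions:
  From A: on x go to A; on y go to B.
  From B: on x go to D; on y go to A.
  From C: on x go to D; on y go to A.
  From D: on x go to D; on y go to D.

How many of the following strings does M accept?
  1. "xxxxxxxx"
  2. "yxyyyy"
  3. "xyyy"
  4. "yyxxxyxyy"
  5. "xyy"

3

"xxxxxxxx": accepted
"yxyyyy": rejected
"xyyy": accepted
"yyxxxyxyy": rejected
"xyy": accepted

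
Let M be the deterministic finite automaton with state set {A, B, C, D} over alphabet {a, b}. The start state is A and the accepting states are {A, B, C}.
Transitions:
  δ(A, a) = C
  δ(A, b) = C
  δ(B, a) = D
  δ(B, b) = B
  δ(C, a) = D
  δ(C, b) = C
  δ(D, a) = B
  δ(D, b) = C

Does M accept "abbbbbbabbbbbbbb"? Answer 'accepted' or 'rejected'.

accepted

A --a--> C
C --b--> C
C --b--> C
C --b--> C
C --b--> C
C --b--> C
C --b--> C
C --a--> D
D --b--> C
C --b--> C
C --b--> C
C --b--> C
C --b--> C
C --b--> C
C --b--> C
C --b--> C
End in state C, which is an accepting state.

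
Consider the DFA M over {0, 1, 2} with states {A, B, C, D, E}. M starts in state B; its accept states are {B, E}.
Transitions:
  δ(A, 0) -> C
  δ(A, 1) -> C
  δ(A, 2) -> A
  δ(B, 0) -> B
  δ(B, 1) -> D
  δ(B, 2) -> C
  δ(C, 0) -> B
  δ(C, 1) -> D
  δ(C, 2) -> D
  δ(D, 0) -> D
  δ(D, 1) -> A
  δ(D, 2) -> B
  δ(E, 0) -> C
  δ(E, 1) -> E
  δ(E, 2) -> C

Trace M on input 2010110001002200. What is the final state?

B --2--> C
C --0--> B
B --1--> D
D --0--> D
D --1--> A
A --1--> C
C --0--> B
B --0--> B
B --0--> B
B --1--> D
D --0--> D
D --0--> D
D --2--> B
B --2--> C
C --0--> B
B --0--> B

B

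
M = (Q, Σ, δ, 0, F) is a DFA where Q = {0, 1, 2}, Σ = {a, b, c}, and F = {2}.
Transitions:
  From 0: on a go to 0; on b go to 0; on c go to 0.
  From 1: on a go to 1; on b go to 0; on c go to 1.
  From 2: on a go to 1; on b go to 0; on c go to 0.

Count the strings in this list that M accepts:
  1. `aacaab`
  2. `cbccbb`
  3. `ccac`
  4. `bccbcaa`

0

`aacaab`: rejected
`cbccbb`: rejected
`ccac`: rejected
`bccbcaa`: rejected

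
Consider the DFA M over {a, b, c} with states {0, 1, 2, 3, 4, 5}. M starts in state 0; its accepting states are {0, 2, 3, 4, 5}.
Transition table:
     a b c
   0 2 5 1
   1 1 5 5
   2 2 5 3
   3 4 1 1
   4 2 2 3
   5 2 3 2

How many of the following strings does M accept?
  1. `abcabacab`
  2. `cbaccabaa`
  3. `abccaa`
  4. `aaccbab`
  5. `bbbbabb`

5

`abcabacab`: accepted
`cbaccabaa`: accepted
`abccaa`: accepted
`aaccbab`: accepted
`bbbbabb`: accepted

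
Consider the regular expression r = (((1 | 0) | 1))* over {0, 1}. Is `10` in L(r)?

Split into 2 pieces 1 · 0; each matches ((1|0)|1).

yes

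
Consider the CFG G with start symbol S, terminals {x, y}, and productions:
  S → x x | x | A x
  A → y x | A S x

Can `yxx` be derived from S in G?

S ⇒ Ax ⇒ yxx

yes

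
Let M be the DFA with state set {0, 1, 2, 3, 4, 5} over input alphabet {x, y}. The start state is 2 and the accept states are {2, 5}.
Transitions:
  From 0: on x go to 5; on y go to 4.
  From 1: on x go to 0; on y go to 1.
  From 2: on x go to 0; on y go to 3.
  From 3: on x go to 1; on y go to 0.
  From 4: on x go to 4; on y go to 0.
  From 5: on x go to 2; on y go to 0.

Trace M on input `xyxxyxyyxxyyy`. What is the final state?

0

2 --x--> 0
0 --y--> 4
4 --x--> 4
4 --x--> 4
4 --y--> 0
0 --x--> 5
5 --y--> 0
0 --y--> 4
4 --x--> 4
4 --x--> 4
4 --y--> 0
0 --y--> 4
4 --y--> 0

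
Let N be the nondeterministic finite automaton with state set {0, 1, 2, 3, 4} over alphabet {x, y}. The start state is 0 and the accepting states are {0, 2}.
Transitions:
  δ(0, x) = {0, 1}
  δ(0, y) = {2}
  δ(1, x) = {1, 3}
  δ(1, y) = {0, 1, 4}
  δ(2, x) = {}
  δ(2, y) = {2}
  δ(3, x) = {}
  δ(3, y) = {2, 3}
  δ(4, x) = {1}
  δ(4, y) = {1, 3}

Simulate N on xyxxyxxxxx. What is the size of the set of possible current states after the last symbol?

Start: {0}
read x: {0, 1}
read y: {0, 1, 2, 4}
read x: {0, 1, 3}
read x: {0, 1, 3}
read y: {0, 1, 2, 3, 4}
read x: {0, 1, 3}
read x: {0, 1, 3}
read x: {0, 1, 3}
read x: {0, 1, 3}
read x: {0, 1, 3}
Final reachable set {0, 1, 3} has 3 states.

3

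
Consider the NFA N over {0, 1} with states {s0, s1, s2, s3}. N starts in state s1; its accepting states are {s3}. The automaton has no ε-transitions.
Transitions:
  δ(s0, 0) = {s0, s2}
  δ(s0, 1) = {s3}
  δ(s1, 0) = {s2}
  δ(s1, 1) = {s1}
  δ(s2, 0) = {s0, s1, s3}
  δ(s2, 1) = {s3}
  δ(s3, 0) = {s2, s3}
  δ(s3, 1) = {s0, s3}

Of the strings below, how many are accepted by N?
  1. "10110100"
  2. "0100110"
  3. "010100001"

"10110100": accepted
"0100110": accepted
"010100001": accepted

3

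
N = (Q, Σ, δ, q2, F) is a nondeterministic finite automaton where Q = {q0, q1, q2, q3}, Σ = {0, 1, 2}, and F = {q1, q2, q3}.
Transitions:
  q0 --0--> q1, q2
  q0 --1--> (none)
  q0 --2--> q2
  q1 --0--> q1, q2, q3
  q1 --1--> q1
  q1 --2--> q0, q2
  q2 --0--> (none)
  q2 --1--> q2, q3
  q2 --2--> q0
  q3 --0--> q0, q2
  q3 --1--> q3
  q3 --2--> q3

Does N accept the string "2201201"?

Start: {q2}
read 2: {q0}
read 2: {q2}
read 0: {}
The reachable set is empty and stays empty for the remaining 4 symbols.
Reachable ∩ accepting = {} — empty.

rejected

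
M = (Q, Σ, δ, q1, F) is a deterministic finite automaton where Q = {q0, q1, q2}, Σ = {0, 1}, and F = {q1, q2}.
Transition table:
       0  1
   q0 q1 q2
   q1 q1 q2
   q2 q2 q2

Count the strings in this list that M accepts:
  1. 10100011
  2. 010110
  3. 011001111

10100011: accepted
010110: accepted
011001111: accepted

3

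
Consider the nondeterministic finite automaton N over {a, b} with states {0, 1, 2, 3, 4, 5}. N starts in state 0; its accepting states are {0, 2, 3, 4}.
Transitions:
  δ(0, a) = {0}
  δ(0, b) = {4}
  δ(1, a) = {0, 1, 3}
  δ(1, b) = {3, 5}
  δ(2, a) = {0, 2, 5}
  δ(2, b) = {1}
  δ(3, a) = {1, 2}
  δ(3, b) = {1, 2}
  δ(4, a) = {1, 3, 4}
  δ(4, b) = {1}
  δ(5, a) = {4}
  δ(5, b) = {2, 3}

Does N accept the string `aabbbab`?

Start: {0}
read a: {0}
read a: {0}
read b: {4}
read b: {1}
read b: {3, 5}
read a: {1, 2, 4}
read b: {1, 3, 5}
Reachable ∩ accepting = {3} — nonempty.

accepted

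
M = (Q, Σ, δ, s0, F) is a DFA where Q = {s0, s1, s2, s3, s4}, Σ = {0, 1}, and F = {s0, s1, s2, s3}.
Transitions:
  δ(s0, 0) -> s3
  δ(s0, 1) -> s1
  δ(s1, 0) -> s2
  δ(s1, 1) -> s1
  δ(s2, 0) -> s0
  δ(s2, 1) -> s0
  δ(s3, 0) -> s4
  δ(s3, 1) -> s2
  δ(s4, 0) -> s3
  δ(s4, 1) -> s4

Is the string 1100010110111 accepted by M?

accepted

s0 --1--> s1
s1 --1--> s1
s1 --0--> s2
s2 --0--> s0
s0 --0--> s3
s3 --1--> s2
s2 --0--> s0
s0 --1--> s1
s1 --1--> s1
s1 --0--> s2
s2 --1--> s0
s0 --1--> s1
s1 --1--> s1
End in state s1, which is an accepting state.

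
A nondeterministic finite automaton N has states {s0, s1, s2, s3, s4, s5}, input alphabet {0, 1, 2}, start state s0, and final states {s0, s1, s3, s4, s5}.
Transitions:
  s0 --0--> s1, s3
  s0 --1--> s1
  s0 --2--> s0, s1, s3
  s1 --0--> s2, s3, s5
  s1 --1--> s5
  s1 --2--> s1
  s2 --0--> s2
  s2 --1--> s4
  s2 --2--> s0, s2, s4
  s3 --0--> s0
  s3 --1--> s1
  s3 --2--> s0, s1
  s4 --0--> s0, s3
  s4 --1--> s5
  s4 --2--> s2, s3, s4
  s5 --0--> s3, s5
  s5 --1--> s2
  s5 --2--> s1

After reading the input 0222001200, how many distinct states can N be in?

5

Start: {s0}
read 0: {s1, s3}
read 2: {s0, s1}
read 2: {s0, s1, s3}
read 2: {s0, s1, s3}
read 0: {s0, s1, s2, s3, s5}
read 0: {s0, s1, s2, s3, s5}
read 1: {s1, s2, s4, s5}
read 2: {s0, s1, s2, s3, s4}
read 0: {s0, s1, s2, s3, s5}
read 0: {s0, s1, s2, s3, s5}
Final reachable set {s0, s1, s2, s3, s5} has 5 states.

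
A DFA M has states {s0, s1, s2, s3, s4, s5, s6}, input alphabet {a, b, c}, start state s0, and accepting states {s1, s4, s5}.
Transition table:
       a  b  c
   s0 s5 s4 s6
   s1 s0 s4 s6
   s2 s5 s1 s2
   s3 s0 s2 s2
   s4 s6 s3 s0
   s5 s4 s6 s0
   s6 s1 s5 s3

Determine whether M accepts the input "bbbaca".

accepted

s0 --b--> s4
s4 --b--> s3
s3 --b--> s2
s2 --a--> s5
s5 --c--> s0
s0 --a--> s5
End in state s5, which is an accepting state.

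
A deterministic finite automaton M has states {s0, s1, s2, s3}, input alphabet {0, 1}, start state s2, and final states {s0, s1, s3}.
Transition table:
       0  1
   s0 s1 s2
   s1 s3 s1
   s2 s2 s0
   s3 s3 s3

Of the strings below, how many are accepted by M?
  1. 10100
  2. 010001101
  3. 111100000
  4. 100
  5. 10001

4

10100: accepted
010001101: accepted
111100000: rejected
100: accepted
10001: accepted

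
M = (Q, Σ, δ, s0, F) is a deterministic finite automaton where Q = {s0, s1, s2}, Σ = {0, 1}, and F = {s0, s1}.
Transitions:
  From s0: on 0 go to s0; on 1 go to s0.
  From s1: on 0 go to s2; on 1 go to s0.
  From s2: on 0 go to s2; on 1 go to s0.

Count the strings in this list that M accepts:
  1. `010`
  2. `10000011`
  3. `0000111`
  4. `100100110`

4

`010`: accepted
`10000011`: accepted
`0000111`: accepted
`100100110`: accepted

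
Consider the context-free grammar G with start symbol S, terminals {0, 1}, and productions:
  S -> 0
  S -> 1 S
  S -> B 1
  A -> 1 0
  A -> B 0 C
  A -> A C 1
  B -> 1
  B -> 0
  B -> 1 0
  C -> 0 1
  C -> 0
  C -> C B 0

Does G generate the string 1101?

yes

S ⇒ 1S ⇒ 11S ⇒ 11B1 ⇒ 1101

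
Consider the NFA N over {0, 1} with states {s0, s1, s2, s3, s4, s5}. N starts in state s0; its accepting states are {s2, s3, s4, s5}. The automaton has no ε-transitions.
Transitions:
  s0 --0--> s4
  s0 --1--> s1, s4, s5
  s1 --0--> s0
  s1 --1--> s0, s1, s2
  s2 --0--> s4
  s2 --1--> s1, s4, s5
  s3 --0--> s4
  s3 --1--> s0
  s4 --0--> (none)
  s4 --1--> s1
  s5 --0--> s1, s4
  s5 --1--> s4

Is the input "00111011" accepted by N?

rejected

Start: {s0}
read 0: {s4}
read 0: {}
The reachable set is empty and stays empty for the remaining 6 symbols.
Reachable ∩ accepting = {} — empty.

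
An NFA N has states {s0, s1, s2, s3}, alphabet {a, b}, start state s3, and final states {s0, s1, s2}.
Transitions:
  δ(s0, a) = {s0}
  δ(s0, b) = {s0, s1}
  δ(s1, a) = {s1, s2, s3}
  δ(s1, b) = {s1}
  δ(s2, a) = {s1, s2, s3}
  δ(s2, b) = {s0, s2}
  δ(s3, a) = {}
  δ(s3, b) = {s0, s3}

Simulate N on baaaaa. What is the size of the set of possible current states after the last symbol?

Start: {s3}
read b: {s0, s3}
read a: {s0}
read a: {s0}
read a: {s0}
read a: {s0}
read a: {s0}
Final reachable set {s0} has 1 state.

1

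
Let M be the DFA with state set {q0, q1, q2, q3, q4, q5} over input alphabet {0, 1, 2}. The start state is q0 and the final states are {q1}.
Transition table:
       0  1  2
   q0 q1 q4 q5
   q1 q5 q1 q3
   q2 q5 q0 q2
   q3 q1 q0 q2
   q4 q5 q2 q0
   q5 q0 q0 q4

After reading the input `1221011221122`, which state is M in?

q5

q0 --1--> q4
q4 --2--> q0
q0 --2--> q5
q5 --1--> q0
q0 --0--> q1
q1 --1--> q1
q1 --1--> q1
q1 --2--> q3
q3 --2--> q2
q2 --1--> q0
q0 --1--> q4
q4 --2--> q0
q0 --2--> q5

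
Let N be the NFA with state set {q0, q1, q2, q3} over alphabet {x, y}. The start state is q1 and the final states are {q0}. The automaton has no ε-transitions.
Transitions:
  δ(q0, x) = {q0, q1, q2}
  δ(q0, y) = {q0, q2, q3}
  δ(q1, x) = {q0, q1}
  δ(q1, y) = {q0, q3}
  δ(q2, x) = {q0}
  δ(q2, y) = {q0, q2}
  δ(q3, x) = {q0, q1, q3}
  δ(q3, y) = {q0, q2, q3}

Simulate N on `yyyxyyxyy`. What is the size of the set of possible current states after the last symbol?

3

Start: {q1}
read y: {q0, q3}
read y: {q0, q2, q3}
read y: {q0, q2, q3}
read x: {q0, q1, q2, q3}
read y: {q0, q2, q3}
read y: {q0, q2, q3}
read x: {q0, q1, q2, q3}
read y: {q0, q2, q3}
read y: {q0, q2, q3}
Final reachable set {q0, q2, q3} has 3 states.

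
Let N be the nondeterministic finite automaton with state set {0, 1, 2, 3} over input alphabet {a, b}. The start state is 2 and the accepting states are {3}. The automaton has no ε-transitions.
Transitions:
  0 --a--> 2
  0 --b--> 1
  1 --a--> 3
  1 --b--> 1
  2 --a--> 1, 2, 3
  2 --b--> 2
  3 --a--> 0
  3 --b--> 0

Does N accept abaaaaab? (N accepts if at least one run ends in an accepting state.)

Start: {2}
read a: {1, 2, 3}
read b: {0, 1, 2}
read a: {1, 2, 3}
read a: {0, 1, 2, 3}
read a: {0, 1, 2, 3}
read a: {0, 1, 2, 3}
read a: {0, 1, 2, 3}
read b: {0, 1, 2}
Reachable ∩ accepting = {} — empty.

rejected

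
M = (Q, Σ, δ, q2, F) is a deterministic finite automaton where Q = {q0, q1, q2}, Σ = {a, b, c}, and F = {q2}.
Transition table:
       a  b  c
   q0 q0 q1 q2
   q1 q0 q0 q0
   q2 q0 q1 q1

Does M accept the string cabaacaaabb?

rejected

q2 --c--> q1
q1 --a--> q0
q0 --b--> q1
q1 --a--> q0
q0 --a--> q0
q0 --c--> q2
q2 --a--> q0
q0 --a--> q0
q0 --a--> q0
q0 --b--> q1
q1 --b--> q0
End in state q0, which is not an accepting state.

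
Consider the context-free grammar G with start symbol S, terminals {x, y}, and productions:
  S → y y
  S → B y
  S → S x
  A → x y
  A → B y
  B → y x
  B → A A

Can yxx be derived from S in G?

no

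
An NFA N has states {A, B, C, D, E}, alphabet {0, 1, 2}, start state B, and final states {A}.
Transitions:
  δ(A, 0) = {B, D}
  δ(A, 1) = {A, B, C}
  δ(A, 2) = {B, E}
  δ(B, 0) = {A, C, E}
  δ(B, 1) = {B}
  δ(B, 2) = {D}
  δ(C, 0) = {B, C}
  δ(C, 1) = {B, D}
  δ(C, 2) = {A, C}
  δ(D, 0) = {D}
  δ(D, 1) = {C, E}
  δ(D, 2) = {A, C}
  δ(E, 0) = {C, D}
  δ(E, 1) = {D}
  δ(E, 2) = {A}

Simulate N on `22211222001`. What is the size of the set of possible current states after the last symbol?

5

Start: {B}
read 2: {D}
read 2: {A, C}
read 2: {A, B, C, E}
read 1: {A, B, C, D}
read 1: {A, B, C, D, E}
read 2: {A, B, C, D, E}
read 2: {A, B, C, D, E}
read 2: {A, B, C, D, E}
read 0: {A, B, C, D, E}
read 0: {A, B, C, D, E}
read 1: {A, B, C, D, E}
Final reachable set {A, B, C, D, E} has 5 states.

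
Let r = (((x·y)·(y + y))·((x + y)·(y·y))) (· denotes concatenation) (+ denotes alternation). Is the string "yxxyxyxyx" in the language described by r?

no

No split of yxxyxyxyx into u·v has ((x·y)·(y+y)) matching u and ((x+y)·(y·y)) matching v.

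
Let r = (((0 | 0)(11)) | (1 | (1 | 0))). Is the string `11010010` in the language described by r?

Neither ((0|0)(11)) nor (1|(1|0)) matches 11010010.

no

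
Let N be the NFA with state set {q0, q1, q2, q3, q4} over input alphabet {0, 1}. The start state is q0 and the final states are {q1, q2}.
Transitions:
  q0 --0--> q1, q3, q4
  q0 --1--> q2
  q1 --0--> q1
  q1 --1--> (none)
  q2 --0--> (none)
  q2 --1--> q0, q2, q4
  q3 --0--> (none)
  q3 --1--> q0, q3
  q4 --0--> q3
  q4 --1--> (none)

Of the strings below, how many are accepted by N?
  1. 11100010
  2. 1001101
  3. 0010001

0

11100010: rejected
1001101: rejected
0010001: rejected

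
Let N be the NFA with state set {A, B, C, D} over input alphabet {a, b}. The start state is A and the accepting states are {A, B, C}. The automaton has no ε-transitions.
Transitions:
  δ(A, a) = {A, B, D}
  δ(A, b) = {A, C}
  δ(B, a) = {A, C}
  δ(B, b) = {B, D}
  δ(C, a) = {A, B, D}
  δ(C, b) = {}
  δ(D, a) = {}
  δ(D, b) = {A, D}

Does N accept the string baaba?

Start: {A}
read b: {A, C}
read a: {A, B, D}
read a: {A, B, C, D}
read b: {A, B, C, D}
read a: {A, B, C, D}
Reachable ∩ accepting = {A, B, C} — nonempty.

accepted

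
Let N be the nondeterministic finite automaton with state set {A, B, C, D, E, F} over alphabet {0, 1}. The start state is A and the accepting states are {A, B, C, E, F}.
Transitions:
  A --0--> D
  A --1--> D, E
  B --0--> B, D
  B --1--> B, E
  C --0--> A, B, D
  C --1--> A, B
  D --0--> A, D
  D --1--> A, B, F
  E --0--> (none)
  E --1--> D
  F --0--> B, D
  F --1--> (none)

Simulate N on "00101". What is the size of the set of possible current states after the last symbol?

5

Start: {A}
read 0: {D}
read 0: {A, D}
read 1: {A, B, D, E, F}
read 0: {A, B, D}
read 1: {A, B, D, E, F}
Final reachable set {A, B, D, E, F} has 5 states.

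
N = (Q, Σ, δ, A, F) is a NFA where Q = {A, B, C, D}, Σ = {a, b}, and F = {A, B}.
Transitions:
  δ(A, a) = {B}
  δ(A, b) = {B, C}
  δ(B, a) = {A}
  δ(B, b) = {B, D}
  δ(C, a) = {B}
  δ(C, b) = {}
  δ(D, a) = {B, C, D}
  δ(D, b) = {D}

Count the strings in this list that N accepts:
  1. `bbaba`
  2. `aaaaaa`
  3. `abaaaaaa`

3

`bbaba`: accepted
`aaaaaa`: accepted
`abaaaaaa`: accepted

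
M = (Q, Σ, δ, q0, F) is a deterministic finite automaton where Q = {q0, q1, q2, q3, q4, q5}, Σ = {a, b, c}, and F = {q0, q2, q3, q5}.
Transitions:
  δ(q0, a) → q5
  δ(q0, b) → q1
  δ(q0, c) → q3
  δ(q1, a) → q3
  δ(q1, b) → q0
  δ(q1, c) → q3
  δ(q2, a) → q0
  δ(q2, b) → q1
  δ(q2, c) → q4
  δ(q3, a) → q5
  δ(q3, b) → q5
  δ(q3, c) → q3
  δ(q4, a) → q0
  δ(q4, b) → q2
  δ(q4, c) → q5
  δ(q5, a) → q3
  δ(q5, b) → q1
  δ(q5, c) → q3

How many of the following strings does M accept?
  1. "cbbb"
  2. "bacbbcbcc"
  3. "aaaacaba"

"cbbb": accepted
"bacbbcbcc": accepted
"aaaacaba": accepted

3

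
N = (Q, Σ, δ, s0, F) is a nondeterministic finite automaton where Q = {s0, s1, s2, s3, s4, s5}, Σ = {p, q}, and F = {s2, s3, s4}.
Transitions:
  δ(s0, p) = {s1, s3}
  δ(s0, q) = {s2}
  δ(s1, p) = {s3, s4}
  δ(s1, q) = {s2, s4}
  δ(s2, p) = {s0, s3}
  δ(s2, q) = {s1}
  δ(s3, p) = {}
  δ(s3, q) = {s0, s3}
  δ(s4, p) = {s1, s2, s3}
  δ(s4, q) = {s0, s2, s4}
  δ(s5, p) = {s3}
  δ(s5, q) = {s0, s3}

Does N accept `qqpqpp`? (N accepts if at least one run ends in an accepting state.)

accepted

Start: {s0}
read q: {s2}
read q: {s1}
read p: {s3, s4}
read q: {s0, s2, s3, s4}
read p: {s0, s1, s2, s3}
read p: {s0, s1, s3, s4}
Reachable ∩ accepting = {s3, s4} — nonempty.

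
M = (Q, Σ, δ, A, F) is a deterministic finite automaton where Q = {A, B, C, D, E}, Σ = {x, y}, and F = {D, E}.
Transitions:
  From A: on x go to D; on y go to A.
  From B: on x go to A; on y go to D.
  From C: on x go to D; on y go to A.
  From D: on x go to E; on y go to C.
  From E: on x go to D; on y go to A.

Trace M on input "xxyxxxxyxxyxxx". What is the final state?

A --x--> D
D --x--> E
E --y--> A
A --x--> D
D --x--> E
E --x--> D
D --x--> E
E --y--> A
A --x--> D
D --x--> E
E --y--> A
A --x--> D
D --x--> E
E --x--> D

D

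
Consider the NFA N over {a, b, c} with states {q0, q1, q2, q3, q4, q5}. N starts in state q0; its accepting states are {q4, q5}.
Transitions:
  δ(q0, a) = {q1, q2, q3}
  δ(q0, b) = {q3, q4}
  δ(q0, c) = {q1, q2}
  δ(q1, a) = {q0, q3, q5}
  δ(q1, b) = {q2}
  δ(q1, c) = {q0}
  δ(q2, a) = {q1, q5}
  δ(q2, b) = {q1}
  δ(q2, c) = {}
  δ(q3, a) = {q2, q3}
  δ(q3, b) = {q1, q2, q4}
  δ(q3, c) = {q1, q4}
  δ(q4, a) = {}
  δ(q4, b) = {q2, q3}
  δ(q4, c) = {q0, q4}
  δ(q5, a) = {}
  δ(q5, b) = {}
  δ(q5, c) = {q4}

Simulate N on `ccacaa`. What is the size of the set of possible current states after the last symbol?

5

Start: {q0}
read c: {q1, q2}
read c: {q0}
read a: {q1, q2, q3}
read c: {q0, q1, q4}
read a: {q0, q1, q2, q3, q5}
read a: {q0, q1, q2, q3, q5}
Final reachable set {q0, q1, q2, q3, q5} has 5 states.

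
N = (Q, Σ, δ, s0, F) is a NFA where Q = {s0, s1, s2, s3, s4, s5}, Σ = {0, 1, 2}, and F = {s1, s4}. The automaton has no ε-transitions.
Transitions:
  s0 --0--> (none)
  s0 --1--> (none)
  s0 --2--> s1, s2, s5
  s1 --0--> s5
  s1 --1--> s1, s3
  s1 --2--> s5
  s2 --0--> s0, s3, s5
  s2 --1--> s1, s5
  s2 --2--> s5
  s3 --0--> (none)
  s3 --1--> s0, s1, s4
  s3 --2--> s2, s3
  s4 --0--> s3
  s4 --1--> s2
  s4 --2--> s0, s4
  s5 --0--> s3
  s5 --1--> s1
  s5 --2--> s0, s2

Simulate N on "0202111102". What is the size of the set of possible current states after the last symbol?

Start: {s0}
read 0: {}
The reachable set is empty and stays empty for the remaining 9 symbols.
Final reachable set {} has 0 states.

0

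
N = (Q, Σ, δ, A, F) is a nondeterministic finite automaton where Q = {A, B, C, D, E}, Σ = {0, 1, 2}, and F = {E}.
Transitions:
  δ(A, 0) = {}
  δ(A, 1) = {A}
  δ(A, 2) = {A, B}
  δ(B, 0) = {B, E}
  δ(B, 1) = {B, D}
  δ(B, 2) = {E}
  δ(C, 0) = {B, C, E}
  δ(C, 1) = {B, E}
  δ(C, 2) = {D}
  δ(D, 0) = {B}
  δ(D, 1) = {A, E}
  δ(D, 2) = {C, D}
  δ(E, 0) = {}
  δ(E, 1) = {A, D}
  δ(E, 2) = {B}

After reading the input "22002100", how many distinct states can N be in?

2

Start: {A}
read 2: {A, B}
read 2: {A, B, E}
read 0: {B, E}
read 0: {B, E}
read 2: {B, E}
read 1: {A, B, D}
read 0: {B, E}
read 0: {B, E}
Final reachable set {B, E} has 2 states.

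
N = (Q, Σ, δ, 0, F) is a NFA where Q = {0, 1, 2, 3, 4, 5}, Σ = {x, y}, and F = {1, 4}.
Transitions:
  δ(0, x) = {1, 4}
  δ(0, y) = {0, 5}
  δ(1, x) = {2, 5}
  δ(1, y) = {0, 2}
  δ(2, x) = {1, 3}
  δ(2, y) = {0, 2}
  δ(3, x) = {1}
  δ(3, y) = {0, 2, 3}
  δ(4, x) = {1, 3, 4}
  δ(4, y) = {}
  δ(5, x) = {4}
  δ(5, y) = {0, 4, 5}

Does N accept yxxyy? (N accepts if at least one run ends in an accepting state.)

Start: {0}
read y: {0, 5}
read x: {1, 4}
read x: {1, 2, 3, 4, 5}
read y: {0, 2, 3, 4, 5}
read y: {0, 2, 3, 4, 5}
Reachable ∩ accepting = {4} — nonempty.

accepted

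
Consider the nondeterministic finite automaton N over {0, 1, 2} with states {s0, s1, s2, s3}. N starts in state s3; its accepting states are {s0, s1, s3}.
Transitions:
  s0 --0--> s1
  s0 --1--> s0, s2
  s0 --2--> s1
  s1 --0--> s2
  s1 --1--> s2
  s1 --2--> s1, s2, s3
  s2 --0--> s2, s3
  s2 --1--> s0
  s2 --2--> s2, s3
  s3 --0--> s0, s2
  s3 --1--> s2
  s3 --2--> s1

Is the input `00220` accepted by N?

accepted

Start: {s3}
read 0: {s0, s2}
read 0: {s1, s2, s3}
read 2: {s1, s2, s3}
read 2: {s1, s2, s3}
read 0: {s0, s2, s3}
Reachable ∩ accepting = {s0, s3} — nonempty.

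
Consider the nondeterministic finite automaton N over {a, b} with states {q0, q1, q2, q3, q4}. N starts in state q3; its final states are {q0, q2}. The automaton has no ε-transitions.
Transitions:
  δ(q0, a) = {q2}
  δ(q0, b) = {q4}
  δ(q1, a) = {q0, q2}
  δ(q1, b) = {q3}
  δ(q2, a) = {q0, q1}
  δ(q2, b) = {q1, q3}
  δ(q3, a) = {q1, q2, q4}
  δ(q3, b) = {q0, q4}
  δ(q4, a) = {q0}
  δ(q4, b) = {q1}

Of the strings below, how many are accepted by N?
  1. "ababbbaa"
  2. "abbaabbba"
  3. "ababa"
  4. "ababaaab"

"ababbbaa": accepted
"abbaabbba": accepted
"ababa": accepted
"ababaaab": rejected

3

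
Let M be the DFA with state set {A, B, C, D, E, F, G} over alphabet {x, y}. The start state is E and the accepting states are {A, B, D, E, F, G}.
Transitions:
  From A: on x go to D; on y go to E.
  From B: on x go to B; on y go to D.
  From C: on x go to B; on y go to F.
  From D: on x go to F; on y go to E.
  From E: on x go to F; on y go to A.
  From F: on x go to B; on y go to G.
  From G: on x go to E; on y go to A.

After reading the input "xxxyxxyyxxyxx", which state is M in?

E --x--> F
F --x--> B
B --x--> B
B --y--> D
D --x--> F
F --x--> B
B --y--> D
D --y--> E
E --x--> F
F --x--> B
B --y--> D
D --x--> F
F --x--> B

B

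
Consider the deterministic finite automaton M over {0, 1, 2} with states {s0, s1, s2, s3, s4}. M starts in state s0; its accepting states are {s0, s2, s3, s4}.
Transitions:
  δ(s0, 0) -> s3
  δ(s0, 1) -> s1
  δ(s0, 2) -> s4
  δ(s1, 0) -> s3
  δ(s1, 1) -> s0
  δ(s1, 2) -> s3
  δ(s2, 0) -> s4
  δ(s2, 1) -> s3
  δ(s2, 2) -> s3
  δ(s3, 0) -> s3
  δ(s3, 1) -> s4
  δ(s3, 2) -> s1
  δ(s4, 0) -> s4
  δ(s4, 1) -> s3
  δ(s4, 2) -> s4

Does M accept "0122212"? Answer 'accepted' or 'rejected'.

rejected

s0 --0--> s3
s3 --1--> s4
s4 --2--> s4
s4 --2--> s4
s4 --2--> s4
s4 --1--> s3
s3 --2--> s1
End in state s1, which is not an accepting state.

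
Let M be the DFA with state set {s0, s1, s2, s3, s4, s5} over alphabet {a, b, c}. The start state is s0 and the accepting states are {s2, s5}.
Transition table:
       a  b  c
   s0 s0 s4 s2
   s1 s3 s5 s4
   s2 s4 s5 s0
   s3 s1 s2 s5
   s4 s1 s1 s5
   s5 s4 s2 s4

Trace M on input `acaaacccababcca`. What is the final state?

s0 --a--> s0
s0 --c--> s2
s2 --a--> s4
s4 --a--> s1
s1 --a--> s3
s3 --c--> s5
s5 --c--> s4
s4 --c--> s5
s5 --a--> s4
s4 --b--> s1
s1 --a--> s3
s3 --b--> s2
s2 --c--> s0
s0 --c--> s2
s2 --a--> s4

s4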